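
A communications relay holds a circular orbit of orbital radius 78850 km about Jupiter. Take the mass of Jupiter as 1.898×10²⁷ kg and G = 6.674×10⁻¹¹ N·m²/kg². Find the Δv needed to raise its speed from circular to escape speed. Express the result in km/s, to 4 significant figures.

Δv ≈ 16.60 km/s

μ = GM = 6.674×10⁻¹¹ × 1.898×10²⁷ = 1.267×10¹⁷ m³/s².
r = 78850 km = 7.885×10⁷ m.
Circular speed v_c = √(μ/r) = 40080 m/s.
Escape speed v_esc = √(2μ/r) = √2 × v_c = 56680 m/s.
Δv = v_esc − v_c = 16600 m/s = 16.60 km/s.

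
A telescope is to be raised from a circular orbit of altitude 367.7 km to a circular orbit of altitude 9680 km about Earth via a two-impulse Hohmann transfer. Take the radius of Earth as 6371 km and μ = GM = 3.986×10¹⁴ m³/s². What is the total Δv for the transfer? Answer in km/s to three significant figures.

Δv_total ≈ 2.59 km/s

r₁ = 6371 + 367.7 = 6738.7 km = 6.7387×10⁶ m.
r₂ = 6371 + 9680 = 16051 km = 1.6051×10⁷ m.
Transfer ellipse a_t = (r₁ + r₂)/2 = 1.139×10⁷ m.
At r₁: circular v_c1 = √(μ/r₁) = 7691 m/s; transfer-perigee v_p = √[μ(2/r₁ − 1/a_t)] = 9128 m/s.
Δv₁ = v_p − v_c1 = 1437 m/s.
At r₂: circular v_c2 = √(μ/r₂) = 4983 m/s; transfer-apogee v_a = √[μ(2/r₂ − 1/a_t)] = 3832 m/s.
Δv₂ = v_c2 − v_a = 1151 m/s.
Total Δv = Δv₁ + Δv₂ = 2588 m/s = 2.588 km/s.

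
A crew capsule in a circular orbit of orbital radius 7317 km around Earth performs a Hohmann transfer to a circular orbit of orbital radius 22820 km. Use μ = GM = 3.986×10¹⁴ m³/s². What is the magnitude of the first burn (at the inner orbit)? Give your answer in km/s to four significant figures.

Δv ≈ 1.702 km/s

r₁ = 7317 km = 7.317×10⁶ m.
r₂ = 22820 km = 2.282×10⁷ m.
Transfer ellipse a_t = (r₁ + r₂)/2 = 1.507×10⁷ m.
At r₁: circular v_c1 = √(μ/r₁) = 7381 m/s; transfer-perigee v_p = √[μ(2/r₁ − 1/a_t)] = 9083 m/s.
Δv₁ = v_p − v_c1 = 1702 m/s.
= 1.702 km/s.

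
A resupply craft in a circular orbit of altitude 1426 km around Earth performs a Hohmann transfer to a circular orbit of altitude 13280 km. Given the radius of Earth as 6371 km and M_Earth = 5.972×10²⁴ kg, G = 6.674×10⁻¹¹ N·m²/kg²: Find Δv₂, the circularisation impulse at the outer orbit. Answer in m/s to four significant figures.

Δv ≈ 1109 m/s

μ = GM = 6.674×10⁻¹¹ × 5.972×10²⁴ = 3.986×10¹⁴ m³/s².
r₁ = 6371 + 1426 = 7797.0 km = 7.7970×10⁶ m.
r₂ = 6371 + 13280 = 19651 km = 1.9651×10⁷ m.
Transfer ellipse a_t = (r₁ + r₂)/2 = 1.372×10⁷ m.
At r₁: circular v_c1 = √(μ/r₁) = 7150 m/s; transfer-perigee v_p = √[μ(2/r₁ − 1/a_t)] = 8555 m/s.
At r₂: circular v_c2 = √(μ/r₂) = 4504 m/s; transfer-apogee v_a = √[μ(2/r₂ − 1/a_t)] = 3395 m/s.
Δv₂ = v_c2 − v_a = 1109 m/s.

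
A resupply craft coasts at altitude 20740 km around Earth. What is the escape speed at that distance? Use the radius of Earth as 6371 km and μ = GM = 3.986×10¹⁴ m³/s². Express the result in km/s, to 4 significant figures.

v_esc ≈ 5.423 km/s

r = 6371 + 20740 = 27111 km = 2.7111×10⁷ m.
Escape speed v_esc = √(2μ/r) = √(2 × 3.986×10¹⁴ / 2.711×10⁷) = √(2.941×10⁷) = 5423 m/s.
= 5.423 km/s.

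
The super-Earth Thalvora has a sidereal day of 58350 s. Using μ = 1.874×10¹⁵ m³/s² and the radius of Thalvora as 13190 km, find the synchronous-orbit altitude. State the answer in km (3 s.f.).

h_sync ≈ 41300 km

A synchronous orbit has period T, so by Kepler's third law a = (μT²/4π²)^(1/3).
μT²/4π² = 1.874×10¹⁵ × (5.835×10⁴)² / 39.48 = 1.616×10²³ m³.
a = 5.447×10⁷ m = 54471 km.
Altitude h = a − R = 54471 − 13190 = 41281 km.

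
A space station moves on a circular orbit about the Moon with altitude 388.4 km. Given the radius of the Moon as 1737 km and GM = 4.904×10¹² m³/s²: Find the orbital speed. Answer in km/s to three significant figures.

v ≈ 1.52 km/s

r = 1737 + 388.4 = 2125.4 km = 2.1254×10⁶ m.
For a circular orbit v = √(μ/r) = √(4.904×10¹² / 2.125×10⁶) = √(2.307×10⁶) = 1519 m/s.
That is 1.519 km/s.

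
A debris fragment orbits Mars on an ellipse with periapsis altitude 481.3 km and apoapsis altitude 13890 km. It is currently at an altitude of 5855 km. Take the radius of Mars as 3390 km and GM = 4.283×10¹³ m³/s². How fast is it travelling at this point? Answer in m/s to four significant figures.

r_p = 3390 + 481.3 = 3871.3 km = 3.8713×10⁶ m.
r_a = 3390 + 13890 = 17280 km = 1.7280×10⁷ m.
r = 3390 + 5855 = 9245.0 km = 9.245×10⁶ m.
Semi-major axis a = (r_p + r_a)/2 = 10576 km = 1.058×10⁷ m.
Vis-viva: v² = μ(2/r − 1/a) = 4.283×10¹³ × (2.163×10⁻⁷ − 9.456×10⁻⁸) = 5.216×10⁶ m²/s².
v = 2284 m/s.

v ≈ 2284 m/s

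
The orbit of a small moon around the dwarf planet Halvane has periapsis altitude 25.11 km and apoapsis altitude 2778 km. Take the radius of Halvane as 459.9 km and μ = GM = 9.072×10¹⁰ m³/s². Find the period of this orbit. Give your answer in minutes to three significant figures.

r_p = 459.9 + 25.11 = 485.01 km = 4.8501×10⁵ m.
r_a = 459.9 + 2778 = 3237.9 km = 3.2379×10⁶ m.
Semi-major axis a = (r_p + r_a)/2 = (485.01 + 3237.9)/2 = 1861.5 km = 1.861×10⁶ m.
By Kepler's third law T = 2π√(a³/μ) = 2π × 8.432×10³ = 5.298×10⁴ s.
= 883.0 minutes.

T ≈ 883 minutes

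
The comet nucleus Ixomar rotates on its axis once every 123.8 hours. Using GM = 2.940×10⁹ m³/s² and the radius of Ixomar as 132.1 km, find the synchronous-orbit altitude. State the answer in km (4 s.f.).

T = 123.8 hours = 4.457×10⁵ s.
A synchronous orbit has period T, so by Kepler's third law a = (μT²/4π²)^(1/3).
μT²/4π² = 2.940×10⁹ × (4.457×10⁵)² / 39.48 = 1.479×10¹⁹ m³.
a = 2.455×10⁶ m = 2454.8 km.
Altitude h = a − R = 2454.8 − 132.1 = 2322.7 km.

h_sync ≈ 2323 km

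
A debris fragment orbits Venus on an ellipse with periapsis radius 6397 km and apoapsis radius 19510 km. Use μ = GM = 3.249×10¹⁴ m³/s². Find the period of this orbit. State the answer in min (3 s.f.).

T ≈ 271 min

Semi-major axis a = (r_p + r_a)/2 = (6397.0 + 19510)/2 = 12954 km = 1.295×10⁷ m.
By Kepler's third law T = 2π√(a³/μ) = 2π × 2.586×10³ = 1.625×10⁴ s.
= 270.9 min.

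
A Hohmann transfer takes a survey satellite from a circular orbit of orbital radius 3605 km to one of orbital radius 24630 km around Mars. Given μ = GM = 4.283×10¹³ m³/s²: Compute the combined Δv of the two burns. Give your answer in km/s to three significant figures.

Δv_total ≈ 1.76 km/s

r₁ = 3605 km = 3.605×10⁶ m.
r₂ = 24630 km = 2.463×10⁷ m.
Transfer ellipse a_t = (r₁ + r₂)/2 = 1.412×10⁷ m.
At r₁: circular v_c1 = √(μ/r₁) = 3447 m/s; transfer-periapsis v_p = √[μ(2/r₁ − 1/a_t)] = 4553 m/s.
Δv₁ = v_p − v_c1 = 1106 m/s.
At r₂: circular v_c2 = √(μ/r₂) = 1319 m/s; transfer-apoapsis v_a = √[μ(2/r₂ − 1/a_t)] = 666.4 m/s.
Δv₂ = v_c2 − v_a = 652.3 m/s.
Total Δv = Δv₁ + Δv₂ = 1758 m/s = 1.758 km/s.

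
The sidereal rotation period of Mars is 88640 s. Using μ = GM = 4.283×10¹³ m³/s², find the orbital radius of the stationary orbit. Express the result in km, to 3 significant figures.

A synchronous orbit has period T, so by Kepler's third law a = (μT²/4π²)^(1/3).
μT²/4π² = 4.283×10¹³ × (8.864×10⁴)² / 39.48 = 8.524×10²¹ m³.
a = 2.043×10⁷ m = 20428 km.

r_sync ≈ 20400 km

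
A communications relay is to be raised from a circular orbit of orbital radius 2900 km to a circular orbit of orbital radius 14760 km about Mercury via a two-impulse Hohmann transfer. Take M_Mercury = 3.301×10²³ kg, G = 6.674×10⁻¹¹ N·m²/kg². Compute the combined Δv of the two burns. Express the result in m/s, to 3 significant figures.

μ = GM = 6.674×10⁻¹¹ × 3.301×10²³ = 2.203×10¹³ m³/s².
r₁ = 2900 km = 2.900×10⁶ m.
r₂ = 14760 km = 1.476×10⁷ m.
Transfer ellipse a_t = (r₁ + r₂)/2 = 8.830×10⁶ m.
At r₁: circular v_c1 = √(μ/r₁) = 2756 m/s; transfer-periherm v_p = √[μ(2/r₁ − 1/a_t)] = 3564 m/s.
Δv₁ = v_p − v_c1 = 807.3 m/s.
At r₂: circular v_c2 = √(μ/r₂) = 1222 m/s; transfer-apoherm v_a = √[μ(2/r₂ − 1/a_t)] = 700.2 m/s.
Δv₂ = v_c2 − v_a = 521.6 m/s.
Total Δv = Δv₁ + Δv₂ = 1329 m/s.

Δv_total ≈ 1330 m/s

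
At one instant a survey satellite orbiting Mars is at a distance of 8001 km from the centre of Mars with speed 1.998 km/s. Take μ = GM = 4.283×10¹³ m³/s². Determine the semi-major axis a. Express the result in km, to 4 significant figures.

r = 8.001×10⁶ m.
Vis-viva rearranged: 1/a = 2/r − v²/μ = 2.500×10⁻⁷ − 9.321×10⁻⁸ = 1.568×10⁻⁷ m⁻¹.
a = 6.379×10⁶ m = 6379.1 km.

a ≈ 6379 km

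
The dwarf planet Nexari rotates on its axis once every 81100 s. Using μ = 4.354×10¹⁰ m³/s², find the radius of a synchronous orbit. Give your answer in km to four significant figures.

r_sync ≈ 1936 km

A synchronous orbit has period T, so by Kepler's third law a = (μT²/4π²)^(1/3).
μT²/4π² = 4.354×10¹⁰ × (8.110×10⁴)² / 39.48 = 7.254×10¹⁸ m³.
a = 1.936×10⁶ m = 1935.8 km.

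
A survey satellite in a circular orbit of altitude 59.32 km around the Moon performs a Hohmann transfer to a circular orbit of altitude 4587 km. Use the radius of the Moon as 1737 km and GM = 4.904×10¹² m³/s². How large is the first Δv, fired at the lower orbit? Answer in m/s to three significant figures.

Δv ≈ 410 m/s

r₁ = 1737 + 59.32 = 1796.3 km = 1.7963×10⁶ m.
r₂ = 1737 + 4587 = 6324.0 km = 6.3240×10⁶ m.
Transfer ellipse a_t = (r₁ + r₂)/2 = 4.060×10⁶ m.
At r₁: circular v_c1 = √(μ/r₁) = 1652 m/s; transfer-perilune v_p = √[μ(2/r₁ − 1/a_t)] = 2062 m/s.
Δv₁ = v_p − v_c1 = 409.8 m/s.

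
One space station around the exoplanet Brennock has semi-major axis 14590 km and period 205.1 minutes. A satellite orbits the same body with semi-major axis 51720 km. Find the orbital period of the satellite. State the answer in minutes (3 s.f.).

T₂ ≈ 1370 minutes

Kepler's third law: T² ∝ a³, so T₂ = T₁ (a₂/a₁)^(3/2).
a₂/a₁ = 3.545, (a₂/a₁)^(3/2) = 6.674.
T₂ = 205.1 × 6.674 = 1369 minutes.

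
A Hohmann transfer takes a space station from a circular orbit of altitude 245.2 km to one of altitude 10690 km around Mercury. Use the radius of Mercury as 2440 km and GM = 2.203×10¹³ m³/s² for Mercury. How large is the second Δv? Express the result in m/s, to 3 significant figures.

Δv ≈ 540 m/s

r₁ = 2440 + 245.2 = 2685.2 km = 2.6852×10⁶ m.
r₂ = 2440 + 10690 = 13130 km = 1.3130×10⁷ m.
Transfer ellipse a_t = (r₁ + r₂)/2 = 7.908×10⁶ m.
At r₁: circular v_c1 = √(μ/r₁) = 2864 m/s; transfer-periherm v_p = √[μ(2/r₁ − 1/a_t)] = 3691 m/s.
At r₂: circular v_c2 = √(μ/r₂) = 1295 m/s; transfer-apoherm v_a = √[μ(2/r₂ − 1/a_t)] = 754.8 m/s.
Δv₂ = v_c2 − v_a = 540.5 m/s.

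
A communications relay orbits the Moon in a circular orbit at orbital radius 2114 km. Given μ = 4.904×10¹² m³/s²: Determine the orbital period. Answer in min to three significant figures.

r = 2114 km = 2.114×10⁶ m.
Kepler's third law: T = 2π√(r³/μ) = 2π√((2.114×10⁶)³ / 4.904×10¹²).
r³/μ = 1.926×10⁶ s², so T = 2π × 1.388×10³ = 8.721×10³ s.
Converting: 8.721×10³ s ÷ 60.00 = 145.3 min.

T ≈ 145 min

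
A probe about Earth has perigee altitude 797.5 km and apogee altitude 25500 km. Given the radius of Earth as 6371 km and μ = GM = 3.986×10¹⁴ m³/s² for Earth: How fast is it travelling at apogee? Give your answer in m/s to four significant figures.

v ≈ 2143 m/s

r_p = 6371 + 797.5 = 7168.5 km = 7.1685×10⁶ m.
r_a = 6371 + 25500 = 31871 km = 3.1871×10⁷ m.
Semi-major axis a = (r_p + r_a)/2 = 19520 km = 1.952×10⁷ m.
Vis-viva: v² = μ(2/r − 1/a) = 3.986×10¹⁴ × (6.275×10⁻⁸ − 5.123×10⁻⁸) = 4.593×10⁶ m²/s².
v = 2143 m/s.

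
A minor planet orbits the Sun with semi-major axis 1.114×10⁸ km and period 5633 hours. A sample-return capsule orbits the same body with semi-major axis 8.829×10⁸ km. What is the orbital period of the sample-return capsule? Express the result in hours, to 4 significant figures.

Kepler's third law: T² ∝ a³, so T₂ = T₁ (a₂/a₁)^(3/2).
a₂/a₁ = 7.925, (a₂/a₁)^(3/2) = 22.31.
T₂ = 5633 × 22.31 = 1.257×10⁵ hours.

T₂ ≈ 1.257×10⁵ hours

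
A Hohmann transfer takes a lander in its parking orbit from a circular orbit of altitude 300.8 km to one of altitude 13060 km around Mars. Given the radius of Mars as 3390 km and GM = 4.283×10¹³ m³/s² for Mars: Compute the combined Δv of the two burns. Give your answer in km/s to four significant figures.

r₁ = 3390 + 300.8 = 3690.8 km = 3.6908×10⁶ m.
r₂ = 3390 + 13060 = 16450 km = 1.6450×10⁷ m.
Transfer ellipse a_t = (r₁ + r₂)/2 = 1.007×10⁷ m.
At r₁: circular v_c1 = √(μ/r₁) = 3407 m/s; transfer-periapsis v_p = √[μ(2/r₁ − 1/a_t)] = 4354 m/s.
Δv₁ = v_p − v_c1 = 947.3 m/s.
At r₂: circular v_c2 = √(μ/r₂) = 1614 m/s; transfer-apoapsis v_a = √[μ(2/r₂ − 1/a_t)] = 976.9 m/s.
Δv₂ = v_c2 − v_a = 636.7 m/s.
Total Δv = Δv₁ + Δv₂ = 1584 m/s = 1.584 km/s.

Δv_total ≈ 1.584 km/s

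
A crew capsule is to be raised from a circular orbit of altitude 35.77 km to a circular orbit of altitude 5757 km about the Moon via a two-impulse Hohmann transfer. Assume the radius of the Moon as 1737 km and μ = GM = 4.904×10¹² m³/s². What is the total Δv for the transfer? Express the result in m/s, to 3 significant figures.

Δv_total ≈ 761 m/s

r₁ = 1737 + 35.77 = 1772.8 km = 1.7728×10⁶ m.
r₂ = 1737 + 5757 = 7494.0 km = 7.4940×10⁶ m.
Transfer ellipse a_t = (r₁ + r₂)/2 = 4.633×10⁶ m.
At r₁: circular v_c1 = √(μ/r₁) = 1663 m/s; transfer-perilune v_p = √[μ(2/r₁ − 1/a_t)] = 2115 m/s.
Δv₁ = v_p − v_c1 = 452.0 m/s.
At r₂: circular v_c2 = √(μ/r₂) = 808.9 m/s; transfer-apolune v_a = √[μ(2/r₂ − 1/a_t)] = 500.4 m/s.
Δv₂ = v_c2 − v_a = 308.6 m/s.
Total Δv = Δv₁ + Δv₂ = 760.6 m/s.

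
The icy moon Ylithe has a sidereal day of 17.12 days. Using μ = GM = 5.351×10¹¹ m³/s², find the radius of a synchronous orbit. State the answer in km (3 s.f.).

r_sync ≈ 31000 km

T = 17.12 days = 1.479×10⁶ s.
A synchronous orbit has period T, so by Kepler's third law a = (μT²/4π²)^(1/3).
μT²/4π² = 5.351×10¹¹ × (1.479×10⁶)² / 39.48 = 2.966×10²² m³.
a = 3.095×10⁷ m = 30953 km.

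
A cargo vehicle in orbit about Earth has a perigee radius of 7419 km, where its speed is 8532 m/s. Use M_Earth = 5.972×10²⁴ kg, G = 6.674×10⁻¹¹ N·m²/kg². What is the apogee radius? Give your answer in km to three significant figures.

μ = GM = 6.674×10⁻¹¹ × 5.972×10²⁴ = 3.986×10¹⁴ m³/s².
r_p = 7.419×10⁶ m.
Specific energy ε = v²/2 − μ/r = -1.733×10⁷ J/kg, so a = −μ/(2ε) = 1.150×10⁷ m.
The apsides satisfy r_p + r_a = 2a, so the apogee radius is 2a − r_p = 1.559×10⁷ m = 15586 km.

apogee radius ≈ 15600 km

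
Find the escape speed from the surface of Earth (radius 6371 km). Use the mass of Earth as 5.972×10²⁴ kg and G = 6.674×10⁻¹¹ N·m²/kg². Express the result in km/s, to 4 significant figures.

v_esc ≈ 11.19 km/s

μ = GM = 6.674×10⁻¹¹ × 5.972×10²⁴ = 3.986×10¹⁴ m³/s².
r = R = 6.371×10⁶ m.
Escape speed v_esc = √(2μ/r) = √(2 × 3.986×10¹⁴ / 6.371×10⁶) = √(1.251×10⁸) = 11190 m/s.
= 11.19 km/s.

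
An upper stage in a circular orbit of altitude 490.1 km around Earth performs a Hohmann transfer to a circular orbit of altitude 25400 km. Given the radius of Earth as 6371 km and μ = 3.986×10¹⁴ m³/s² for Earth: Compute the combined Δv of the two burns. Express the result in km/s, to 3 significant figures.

r₁ = 6371 + 490.1 = 6861.1 km = 6.8611×10⁶ m.
r₂ = 6371 + 25400 = 31771 km = 3.1771×10⁷ m.
Transfer ellipse a_t = (r₁ + r₂)/2 = 1.932×10⁷ m.
At r₁: circular v_c1 = √(μ/r₁) = 7622 m/s; transfer-perigee v_p = √[μ(2/r₁ − 1/a_t)] = 9775 m/s.
Δv₁ = v_p − v_c1 = 2153 m/s.
At r₂: circular v_c2 = √(μ/r₂) = 3542 m/s; transfer-apogee v_a = √[μ(2/r₂ − 1/a_t)] = 2111 m/s.
Δv₂ = v_c2 − v_a = 1431 m/s.
Total Δv = Δv₁ + Δv₂ = 3584 m/s = 3.584 km/s.

Δv_total ≈ 3.58 km/s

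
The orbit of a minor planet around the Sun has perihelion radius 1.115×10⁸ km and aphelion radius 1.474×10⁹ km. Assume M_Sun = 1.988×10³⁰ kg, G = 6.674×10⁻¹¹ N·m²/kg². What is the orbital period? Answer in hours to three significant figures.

T ≈ 107000 hours

μ = GM = 6.674×10⁻¹¹ × 1.988×10³⁰ = 1.327×10²⁰ m³/s².
Semi-major axis a = (r_p + r_a)/2 = (1.1150×10⁸ + 1.4740×10⁹)/2 = 7.9275×10⁸ km = 7.928×10¹¹ m.
By Kepler's third law T = 2π√(a³/μ) = 2π × 6.128×10⁷ = 3.850×10⁸ s.
= 1.069×10⁵ hours.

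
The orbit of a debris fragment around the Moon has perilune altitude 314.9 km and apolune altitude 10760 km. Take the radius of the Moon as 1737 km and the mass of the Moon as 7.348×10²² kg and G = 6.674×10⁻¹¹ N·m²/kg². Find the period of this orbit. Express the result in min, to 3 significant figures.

μ = GM = 6.674×10⁻¹¹ × 7.348×10²² = 4.904×10¹² m³/s².
r_p = 1737 + 314.9 = 2051.9 km = 2.0519×10⁶ m.
r_a = 1737 + 10760 = 12497 km = 1.2497×10⁷ m.
Semi-major axis a = (r_p + r_a)/2 = (2051.9 + 12497)/2 = 7274.4 km = 7.274×10⁶ m.
By Kepler's third law T = 2π√(a³/μ) = 2π × 8.860×10³ = 5.567×10⁴ s.
= 927.8 min.

T ≈ 928 min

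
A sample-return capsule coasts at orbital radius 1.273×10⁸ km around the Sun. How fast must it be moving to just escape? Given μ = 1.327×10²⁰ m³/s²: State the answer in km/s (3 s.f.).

r = 1.273×10⁸ km = 1.273×10¹¹ m.
Escape speed v_esc = √(2μ/r) = √(2 × 1.327×10²⁰ / 1.273×10¹¹) = √(2.085×10⁹) = 45660 m/s.
= 45.66 km/s.

v_esc ≈ 45.7 km/s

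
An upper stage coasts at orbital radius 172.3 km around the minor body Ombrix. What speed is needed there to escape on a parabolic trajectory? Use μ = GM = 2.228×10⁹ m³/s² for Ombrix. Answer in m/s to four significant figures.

v_esc ≈ 160.8 m/s

r = 172.3 km = 1.723×10⁵ m.
Escape speed v_esc = √(2μ/r) = √(2 × 2.228×10⁹ / 1.723×10⁵) = √(2.586×10⁴) = 160.8 m/s.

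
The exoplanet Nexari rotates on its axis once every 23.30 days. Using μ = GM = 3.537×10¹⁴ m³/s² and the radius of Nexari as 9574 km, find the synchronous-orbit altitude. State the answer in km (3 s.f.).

T = 23.30 days = 2.013×10⁶ s.
A synchronous orbit has period T, so by Kepler's third law a = (μT²/4π²)^(1/3).
μT²/4π² = 3.537×10¹⁴ × (2.013×10⁶)² / 39.48 = 3.631×10²⁵ m³.
a = 3.311×10⁸ m = 3.3113×10⁵ km.
Altitude h = a − R = 3.3113×10⁵ − 9574 = 3.2156×10⁵ km.

h_sync ≈ 3.22×10⁵ km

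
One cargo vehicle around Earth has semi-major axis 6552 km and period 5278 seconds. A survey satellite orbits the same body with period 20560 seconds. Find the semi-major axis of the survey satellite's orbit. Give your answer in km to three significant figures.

a₂ ≈ 16200 km

Kepler's third law: a³ ∝ T², so a₂ = a₁ (T₂/T₁)^(2/3).
T₂/T₁ = 3.895, (T₂/T₁)^(2/3) = 2.476.
a₂ = 6552 × 2.476 = 16220 km.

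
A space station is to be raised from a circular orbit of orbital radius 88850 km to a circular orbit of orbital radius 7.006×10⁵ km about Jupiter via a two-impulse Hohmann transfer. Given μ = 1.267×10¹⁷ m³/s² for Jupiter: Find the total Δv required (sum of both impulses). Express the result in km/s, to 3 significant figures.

r₁ = 88850 km = 8.885×10⁷ m.
r₂ = 7.006×10⁵ km = 7.006×10⁸ m.
Transfer ellipse a_t = (r₁ + r₂)/2 = 3.947×10⁸ m.
At r₁: circular v_c1 = √(μ/r₁) = 37760 m/s; transfer-perijove v_p = √[μ(2/r₁ − 1/a_t)] = 50310 m/s.
Δv₁ = v_p − v_c1 = 12550 m/s.
At r₂: circular v_c2 = √(μ/r₂) = 13450 m/s; transfer-apojove v_a = √[μ(2/r₂ − 1/a_t)] = 6380 m/s.
Δv₂ = v_c2 − v_a = 7068 m/s.
Total Δv = Δv₁ + Δv₂ = 19610 m/s = 19.61 km/s.

Δv_total ≈ 19.6 km/s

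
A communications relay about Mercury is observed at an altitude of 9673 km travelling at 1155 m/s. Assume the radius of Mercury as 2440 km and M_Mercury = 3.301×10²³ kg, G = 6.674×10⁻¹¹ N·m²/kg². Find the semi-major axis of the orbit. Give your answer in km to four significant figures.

a ≈ 9564 km

μ = GM = 6.674×10⁻¹¹ × 3.301×10²³ = 2.203×10¹³ m³/s².
r = 2440 + 9673 = 12113 km = 1.211×10⁷ m.
Vis-viva rearranged: 1/a = 2/r − v²/μ = 1.651×10⁻⁷ − 6.055×10⁻⁸ = 1.046×10⁻⁷ m⁻¹.
a = 9.564×10⁶ m = 9563.9 km.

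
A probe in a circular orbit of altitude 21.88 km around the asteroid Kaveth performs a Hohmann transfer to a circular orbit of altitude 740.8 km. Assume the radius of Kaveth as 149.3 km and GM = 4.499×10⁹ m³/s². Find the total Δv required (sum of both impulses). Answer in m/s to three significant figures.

r₁ = 149.3 + 21.88 = 171.18 km = 1.7118×10⁵ m.
r₂ = 149.3 + 740.8 = 890.10 km = 8.9010×10⁵ m.
Transfer ellipse a_t = (r₁ + r₂)/2 = 5.306×10⁵ m.
At r₁: circular v_c1 = √(μ/r₁) = 162.1 m/s; transfer-periapsis v_p = √[μ(2/r₁ − 1/a_t)] = 210.0 m/s.
Δv₁ = v_p − v_c1 = 47.85 m/s.
At r₂: circular v_c2 = √(μ/r₂) = 71.09 m/s; transfer-apoapsis v_a = √[μ(2/r₂ − 1/a_t)] = 40.38 m/s.
Δv₂ = v_c2 − v_a = 30.72 m/s.
Total Δv = Δv₁ + Δv₂ = 78.56 m/s.

Δv_total ≈ 78.6 m/s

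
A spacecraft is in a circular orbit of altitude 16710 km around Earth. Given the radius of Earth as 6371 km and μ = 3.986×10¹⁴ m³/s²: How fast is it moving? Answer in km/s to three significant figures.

v ≈ 4.16 km/s

r = 6371 + 16710 = 23081 km = 2.3081×10⁷ m.
For a circular orbit v = √(μ/r) = √(3.986×10¹⁴ / 2.308×10⁷) = √(1.727×10⁷) = 4156 m/s.
That is 4.156 km/s.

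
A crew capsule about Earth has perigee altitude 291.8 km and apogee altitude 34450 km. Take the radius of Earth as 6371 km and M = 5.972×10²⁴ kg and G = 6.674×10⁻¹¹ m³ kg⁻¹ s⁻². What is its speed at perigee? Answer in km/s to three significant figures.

v ≈ 10.1 km/s

μ = GM = 6.674×10⁻¹¹ × 5.972×10²⁴ = 3.986×10¹⁴ m³/s².
r_p = 6371 + 291.8 = 6662.8 km = 6.6628×10⁶ m.
r_a = 6371 + 34450 = 40821 km = 4.0821×10⁷ m.
Semi-major axis a = (r_p + r_a)/2 = 23742 km = 2.374×10⁷ m.
Vis-viva: v² = μ(2/r − 1/a) = 3.986×10¹⁴ × (3.002×10⁻⁷ − 4.212×10⁻⁸) = 1.029×10⁸ m²/s².
v = 10140 m/s = 10.14 km/s.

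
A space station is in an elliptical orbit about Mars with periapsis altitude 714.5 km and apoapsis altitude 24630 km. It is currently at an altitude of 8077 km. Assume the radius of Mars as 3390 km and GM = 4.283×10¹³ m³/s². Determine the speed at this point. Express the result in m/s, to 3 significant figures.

r_p = 3390 + 714.5 = 4104.5 km = 4.1045×10⁶ m.
r_a = 3390 + 24630 = 28020 km = 2.8020×10⁷ m.
r = 3390 + 8077 = 11467 km = 1.147×10⁷ m.
Semi-major axis a = (r_p + r_a)/2 = 16062 km = 1.606×10⁷ m.
Vis-viva: v² = μ(2/r − 1/a) = 4.283×10¹³ × (1.744×10⁻⁷ − 6.226×10⁻⁸) = 4.804×10⁶ m²/s².
v = 2192 m/s.

v ≈ 2190 m/s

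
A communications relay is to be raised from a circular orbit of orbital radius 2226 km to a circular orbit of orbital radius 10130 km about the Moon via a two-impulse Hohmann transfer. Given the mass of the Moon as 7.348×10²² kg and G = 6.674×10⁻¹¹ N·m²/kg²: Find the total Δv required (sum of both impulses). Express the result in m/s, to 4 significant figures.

μ = GM = 6.674×10⁻¹¹ × 7.348×10²² = 4.904×10¹² m³/s².
r₁ = 2226 km = 2.226×10⁶ m.
r₂ = 10130 km = 1.013×10⁷ m.
Transfer ellipse a_t = (r₁ + r₂)/2 = 6.178×10⁶ m.
At r₁: circular v_c1 = √(μ/r₁) = 1484 m/s; transfer-perilune v_p = √[μ(2/r₁ − 1/a_t)] = 1901 m/s.
Δv₁ = v_p − v_c1 = 416.3 m/s.
At r₂: circular v_c2 = √(μ/r₂) = 695.8 m/s; transfer-apolune v_a = √[μ(2/r₂ − 1/a_t)] = 417.6 m/s.
Δv₂ = v_c2 − v_a = 278.1 m/s.
Total Δv = Δv₁ + Δv₂ = 694.5 m/s.

Δv_total ≈ 694.5 m/s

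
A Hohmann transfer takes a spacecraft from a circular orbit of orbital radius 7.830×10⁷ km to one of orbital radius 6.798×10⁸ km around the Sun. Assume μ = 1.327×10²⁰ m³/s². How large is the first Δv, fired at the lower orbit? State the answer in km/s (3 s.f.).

Δv ≈ 14.0 km/s

r₁ = 7.830×10⁷ km = 7.830×10¹⁰ m.
r₂ = 6.798×10⁸ km = 6.798×10¹¹ m.
Transfer ellipse a_t = (r₁ + r₂)/2 = 3.790×10¹¹ m.
At r₁: circular v_c1 = √(μ/r₁) = 41170 m/s; transfer-perihelion v_p = √[μ(2/r₁ − 1/a_t)] = 55130 m/s.
Δv₁ = v_p − v_c1 = 13960 m/s.
= 13.96 km/s.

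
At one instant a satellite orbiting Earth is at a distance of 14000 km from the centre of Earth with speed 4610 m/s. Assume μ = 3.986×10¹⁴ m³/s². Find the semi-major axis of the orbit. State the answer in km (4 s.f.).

r = 1.400×10⁷ m.
Vis-viva rearranged: 1/a = 2/r − v²/μ = 1.429×10⁻⁷ − 5.332×10⁻⁸ = 8.954×10⁻⁸ m⁻¹.
a = 1.117×10⁷ m = 11168 km.

a ≈ 11170 km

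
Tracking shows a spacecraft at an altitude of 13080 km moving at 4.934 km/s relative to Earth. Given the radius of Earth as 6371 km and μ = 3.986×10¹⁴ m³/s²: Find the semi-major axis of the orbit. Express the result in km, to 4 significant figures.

r = 6371 + 13080 = 19451 km = 1.945×10⁷ m.
Vis-viva rearranged: 1/a = 2/r − v²/μ = 1.028×10⁻⁷ − 6.107×10⁻⁸ = 4.175×10⁻⁸ m⁻¹.
a = 2.395×10⁷ m = 23953 km.

a ≈ 23950 km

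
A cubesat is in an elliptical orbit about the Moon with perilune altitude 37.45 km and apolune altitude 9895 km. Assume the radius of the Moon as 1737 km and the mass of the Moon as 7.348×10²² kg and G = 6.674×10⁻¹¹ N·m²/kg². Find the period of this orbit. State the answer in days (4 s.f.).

μ = GM = 6.674×10⁻¹¹ × 7.348×10²² = 4.904×10¹² m³/s².
r_p = 1737 + 37.45 = 1774.5 km = 1.7744×10⁶ m.
r_a = 1737 + 9895 = 11632 km = 1.1632×10⁷ m.
Semi-major axis a = (r_p + r_a)/2 = (1774.5 + 11632)/2 = 6703.2 km = 6.703×10⁶ m.
By Kepler's third law T = 2π√(a³/μ) = 2π × 7.837×10³ = 4.924×10⁴ s.
= 0.5699 days.

T ≈ 0.5699 days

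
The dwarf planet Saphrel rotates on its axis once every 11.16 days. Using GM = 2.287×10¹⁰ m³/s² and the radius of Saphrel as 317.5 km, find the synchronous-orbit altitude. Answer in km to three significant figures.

T = 11.16 days = 9.642×10⁵ s.
A synchronous orbit has period T, so by Kepler's third law a = (μT²/4π²)^(1/3).
μT²/4π² = 2.287×10¹⁰ × (9.642×10⁵)² / 39.48 = 5.386×10²⁰ m³.
a = 8.136×10⁶ m = 8136.2 km.
Altitude h = a − R = 8136.2 − 317.5 = 7818.7 km.

h_sync ≈ 7820 km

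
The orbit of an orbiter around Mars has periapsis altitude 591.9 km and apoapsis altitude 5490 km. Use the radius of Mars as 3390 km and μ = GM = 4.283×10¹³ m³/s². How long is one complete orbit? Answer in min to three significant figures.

r_p = 3390 + 591.9 = 3981.9 km = 3.9819×10⁶ m.
r_a = 3390 + 5490 = 8880.0 km = 8.8800×10⁶ m.
Semi-major axis a = (r_p + r_a)/2 = (3981.9 + 8880.0)/2 = 6430.9 km = 6.431×10⁶ m.
By Kepler's third law T = 2π√(a³/μ) = 2π × 2.492×10³ = 1.566×10⁴ s.
= 261.0 min.

T ≈ 261 min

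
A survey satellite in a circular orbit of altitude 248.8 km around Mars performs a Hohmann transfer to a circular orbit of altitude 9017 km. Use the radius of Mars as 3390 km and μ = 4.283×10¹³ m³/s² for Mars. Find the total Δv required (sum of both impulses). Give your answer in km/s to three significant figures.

Δv_total ≈ 1.44 km/s

r₁ = 3390 + 248.8 = 3638.8 km = 3.6388×10⁶ m.
r₂ = 3390 + 9017 = 12407 km = 1.2407×10⁷ m.
Transfer ellipse a_t = (r₁ + r₂)/2 = 8.023×10⁶ m.
At r₁: circular v_c1 = √(μ/r₁) = 3431 m/s; transfer-periapsis v_p = √[μ(2/r₁ − 1/a_t)] = 4266 m/s.
Δv₁ = v_p − v_c1 = 835.6 m/s.
At r₂: circular v_c2 = √(μ/r₂) = 1858 m/s; transfer-apoapsis v_a = √[μ(2/r₂ − 1/a_t)] = 1251 m/s.
Δv₂ = v_c2 − v_a = 606.7 m/s.
Total Δv = Δv₁ + Δv₂ = 1442 m/s = 1.442 km/s.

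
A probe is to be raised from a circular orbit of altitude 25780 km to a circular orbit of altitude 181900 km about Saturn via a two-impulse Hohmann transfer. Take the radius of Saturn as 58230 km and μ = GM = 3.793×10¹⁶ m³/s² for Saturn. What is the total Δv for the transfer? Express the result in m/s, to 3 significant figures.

Δv_total ≈ 8140 m/s

r₁ = 58230 + 25780 = 84010 km = 8.4010×10⁷ m.
r₂ = 58230 + 181900 = 240130 km = 2.4013×10⁸ m.
Transfer ellipse a_t = (r₁ + r₂)/2 = 1.621×10⁸ m.
At r₁: circular v_c1 = √(μ/r₁) = 21250 m/s; transfer-perikrone v_p = √[μ(2/r₁ − 1/a_t)] = 25860 m/s.
Δv₁ = v_p − v_c1 = 4616 m/s.
At r₂: circular v_c2 = √(μ/r₂) = 12570 m/s; transfer-apokrone v_a = √[μ(2/r₂ − 1/a_t)] = 9049 m/s.
Δv₂ = v_c2 − v_a = 3519 m/s.
Total Δv = Δv₁ + Δv₂ = 8135 m/s.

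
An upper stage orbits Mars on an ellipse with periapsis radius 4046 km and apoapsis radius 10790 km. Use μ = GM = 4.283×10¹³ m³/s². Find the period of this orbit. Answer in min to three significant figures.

T ≈ 323 min

Semi-major axis a = (r_p + r_a)/2 = (4046.0 + 10790)/2 = 7418.0 km = 7.418×10⁶ m.
By Kepler's third law T = 2π√(a³/μ) = 2π × 3.087×10³ = 1.940×10⁴ s.
= 323.3 min.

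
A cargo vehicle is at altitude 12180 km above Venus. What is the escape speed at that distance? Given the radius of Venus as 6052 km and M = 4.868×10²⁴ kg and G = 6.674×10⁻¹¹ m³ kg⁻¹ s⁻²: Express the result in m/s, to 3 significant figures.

μ = GM = 6.674×10⁻¹¹ × 4.868×10²⁴ = 3.249×10¹⁴ m³/s².
r = 6052 + 12180 = 18232 km = 1.8232×10⁷ m.
Escape speed v_esc = √(2μ/r) = √(2 × 3.249×10¹⁴ / 1.823×10⁷) = √(3.564×10⁷) = 5970 m/s.

v_esc ≈ 5970 m/s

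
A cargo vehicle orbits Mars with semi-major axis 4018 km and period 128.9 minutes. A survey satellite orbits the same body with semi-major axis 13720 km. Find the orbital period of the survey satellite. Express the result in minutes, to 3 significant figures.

Kepler's third law: T² ∝ a³, so T₂ = T₁ (a₂/a₁)^(3/2).
a₂/a₁ = 3.415, (a₂/a₁)^(3/2) = 6.310.
T₂ = 128.9 × 6.310 = 813.3 minutes.

T₂ ≈ 813 minutes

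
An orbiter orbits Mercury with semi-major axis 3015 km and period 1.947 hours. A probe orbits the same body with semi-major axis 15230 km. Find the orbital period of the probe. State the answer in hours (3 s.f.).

Kepler's third law: T² ∝ a³, so T₂ = T₁ (a₂/a₁)^(3/2).
a₂/a₁ = 5.051, (a₂/a₁)^(3/2) = 11.35.
T₂ = 1.947 × 11.35 = 22.10 hours.

T₂ ≈ 22.1 hours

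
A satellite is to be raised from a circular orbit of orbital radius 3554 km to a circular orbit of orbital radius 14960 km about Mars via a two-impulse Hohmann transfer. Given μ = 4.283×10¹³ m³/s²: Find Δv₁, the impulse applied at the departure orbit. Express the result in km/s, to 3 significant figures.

r₁ = 3554 km = 3.554×10⁶ m.
r₂ = 14960 km = 1.496×10⁷ m.
Transfer ellipse a_t = (r₁ + r₂)/2 = 9.257×10⁶ m.
At r₁: circular v_c1 = √(μ/r₁) = 3471 m/s; transfer-periapsis v_p = √[μ(2/r₁ − 1/a_t)] = 4413 m/s.
Δv₁ = v_p − v_c1 = 941.6 m/s.
= 0.9416 km/s.

Δv ≈ 0.942 km/s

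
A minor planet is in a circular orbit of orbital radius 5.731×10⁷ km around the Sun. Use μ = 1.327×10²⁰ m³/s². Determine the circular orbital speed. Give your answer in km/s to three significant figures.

r = 5.731×10⁷ km = 5.731×10¹⁰ m.
For a circular orbit v = √(μ/r) = √(1.327×10²⁰ / 5.731×10¹⁰) = √(2.315×10⁹) = 48120 m/s.
That is 48.12 km/s.

v ≈ 48.1 km/s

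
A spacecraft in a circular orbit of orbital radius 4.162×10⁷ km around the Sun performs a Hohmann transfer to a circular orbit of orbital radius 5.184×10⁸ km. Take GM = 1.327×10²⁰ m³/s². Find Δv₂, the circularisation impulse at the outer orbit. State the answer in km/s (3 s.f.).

Δv ≈ 9.83 km/s

r₁ = 4.162×10⁷ km = 4.162×10¹⁰ m.
r₂ = 5.184×10⁸ km = 5.184×10¹¹ m.
Transfer ellipse a_t = (r₁ + r₂)/2 = 2.800×10¹¹ m.
At r₁: circular v_c1 = √(μ/r₁) = 56470 m/s; transfer-perihelion v_p = √[μ(2/r₁ − 1/a_t)] = 76830 m/s.
At r₂: circular v_c2 = √(μ/r₂) = 16000 m/s; transfer-aphelion v_a = √[μ(2/r₂ − 1/a_t)] = 6168 m/s.
Δv₂ = v_c2 − v_a = 9831 m/s.
= 9.831 km/s.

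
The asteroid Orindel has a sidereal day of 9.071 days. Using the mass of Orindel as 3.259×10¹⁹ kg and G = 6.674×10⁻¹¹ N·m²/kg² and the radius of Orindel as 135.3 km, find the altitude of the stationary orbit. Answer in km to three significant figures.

μ = GM = 6.674×10⁻¹¹ × 3.259×10¹⁹ = 2.175×10⁹ m³/s².
T = 9.071 days = 7.837×10⁵ s.
A synchronous orbit has period T, so by Kepler's third law a = (μT²/4π²)^(1/3).
μT²/4π² = 2.175×10⁹ × (7.837×10⁵)² / 39.48 = 3.384×10¹⁹ m³.
a = 3.235×10⁶ m = 3234.6 km.
Altitude h = a − R = 3234.6 − 135.3 = 3099.3 km.

h_sync ≈ 3100 km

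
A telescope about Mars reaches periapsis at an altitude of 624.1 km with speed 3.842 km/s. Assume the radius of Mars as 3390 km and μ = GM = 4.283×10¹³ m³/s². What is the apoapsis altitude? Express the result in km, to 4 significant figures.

apoapsis altitude ≈ 5616 km

r_p = 3390 + 624.1 = 4014.1 km = 4.014×10⁶ m.
Specific energy ε = v²/2 − μ/r = -3.289×10⁶ J/kg, so a = −μ/(2ε) = 6.510×10⁶ m.
The apsides satisfy r_p + r_a = 2a, so the apoapsis radius is 2a − r_p = 9.006×10⁶ m = 9006.5 km.
Apoapsis altitude = 9006.5 − 3390 = 5616.5 km.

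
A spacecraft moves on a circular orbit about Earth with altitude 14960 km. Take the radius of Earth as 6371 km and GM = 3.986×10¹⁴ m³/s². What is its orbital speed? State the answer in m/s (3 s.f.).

v ≈ 4320 m/s

r = 6371 + 14960 = 21331 km = 2.1331×10⁷ m.
For a circular orbit v = √(μ/r) = √(3.986×10¹⁴ / 2.133×10⁷) = √(1.869×10⁷) = 4323 m/s.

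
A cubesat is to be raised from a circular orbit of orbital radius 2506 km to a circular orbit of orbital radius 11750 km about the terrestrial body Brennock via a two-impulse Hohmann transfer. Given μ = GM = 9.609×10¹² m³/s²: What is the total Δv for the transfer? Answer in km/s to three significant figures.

Δv_total ≈ 0.924 km/s

r₁ = 2506 km = 2.506×10⁶ m.
r₂ = 11750 km = 1.175×10⁷ m.
Transfer ellipse a_t = (r₁ + r₂)/2 = 7.128×10⁶ m.
At r₁: circular v_c1 = √(μ/r₁) = 1958 m/s; transfer-periapsis v_p = √[μ(2/r₁ − 1/a_t)] = 2514 m/s.
Δv₁ = v_p − v_c1 = 555.9 m/s.
At r₂: circular v_c2 = √(μ/r₂) = 904.3 m/s; transfer-apoapsis v_a = √[μ(2/r₂ − 1/a_t)] = 536.2 m/s.
Δv₂ = v_c2 − v_a = 368.1 m/s.
Total Δv = Δv₁ + Δv₂ = 924.1 m/s = 0.9241 km/s.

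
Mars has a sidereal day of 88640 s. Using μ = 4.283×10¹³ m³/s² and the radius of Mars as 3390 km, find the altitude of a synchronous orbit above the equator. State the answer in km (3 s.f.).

A synchronous orbit has period T, so by Kepler's third law a = (μT²/4π²)^(1/3).
μT²/4π² = 4.283×10¹³ × (8.864×10⁴)² / 39.48 = 8.524×10²¹ m³.
a = 2.043×10⁷ m = 20428 km.
Altitude h = a − R = 20428 − 3390 = 17038 km.

h_sync ≈ 17000 km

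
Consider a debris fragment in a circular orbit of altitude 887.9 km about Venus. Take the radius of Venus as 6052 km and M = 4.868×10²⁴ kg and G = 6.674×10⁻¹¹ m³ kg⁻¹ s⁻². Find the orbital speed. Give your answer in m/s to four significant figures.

μ = GM = 6.674×10⁻¹¹ × 4.868×10²⁴ = 3.249×10¹⁴ m³/s².
r = 6052 + 887.9 = 6939.9 km = 6.9399×10⁶ m.
For a circular orbit v = √(μ/r) = √(3.249×10¹⁴ / 6.940×10⁶) = √(4.681×10⁷) = 6842 m/s.

v ≈ 6842 m/s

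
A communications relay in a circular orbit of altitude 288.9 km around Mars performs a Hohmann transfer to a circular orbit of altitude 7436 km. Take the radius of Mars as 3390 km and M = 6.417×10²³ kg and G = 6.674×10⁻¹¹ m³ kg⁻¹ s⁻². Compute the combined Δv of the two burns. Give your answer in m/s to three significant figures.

Δv_total ≈ 1330 m/s

μ = GM = 6.674×10⁻¹¹ × 6.417×10²³ = 4.283×10¹³ m³/s².
r₁ = 3390 + 288.9 = 3678.9 km = 3.6789×10⁶ m.
r₂ = 3390 + 7436 = 10826 km = 1.0826×10⁷ m.
Transfer ellipse a_t = (r₁ + r₂)/2 = 7.252×10⁶ m.
At r₁: circular v_c1 = √(μ/r₁) = 3412 m/s; transfer-periapsis v_p = √[μ(2/r₁ − 1/a_t)] = 4169 m/s.
Δv₁ = v_p − v_c1 = 756.7 m/s.
At r₂: circular v_c2 = √(μ/r₂) = 1989 m/s; transfer-apoapsis v_a = √[μ(2/r₂ − 1/a_t)] = 1417 m/s.
Δv₂ = v_c2 − v_a = 572.4 m/s.
Total Δv = Δv₁ + Δv₂ = 1329 m/s.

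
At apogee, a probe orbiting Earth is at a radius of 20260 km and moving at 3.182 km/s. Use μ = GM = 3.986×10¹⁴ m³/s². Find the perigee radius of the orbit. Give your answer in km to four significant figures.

r_a = 2.026×10⁷ m.
Specific energy ε = v²/2 − μ/r = -1.461×10⁷ J/kg, so a = −μ/(2ε) = 1.364×10⁷ m.
The apsides satisfy r_p + r_a = 2a, so the perigee radius is 2a − r_a = 7.020×10⁶ m = 7019.6 km.

perigee radius ≈ 7020 km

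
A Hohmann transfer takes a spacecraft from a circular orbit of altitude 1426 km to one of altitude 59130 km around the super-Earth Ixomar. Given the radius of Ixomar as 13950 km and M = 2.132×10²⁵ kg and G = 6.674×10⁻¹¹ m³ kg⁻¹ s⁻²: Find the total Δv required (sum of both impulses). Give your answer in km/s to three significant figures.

μ = GM = 6.674×10⁻¹¹ × 2.132×10²⁵ = 1.423×10¹⁵ m³/s².
r₁ = 13950 + 1426 = 15376 km = 1.5376×10⁷ m.
r₂ = 13950 + 59130 = 73080 km = 7.3080×10⁷ m.
Transfer ellipse a_t = (r₁ + r₂)/2 = 4.423×10⁷ m.
At r₁: circular v_c1 = √(μ/r₁) = 9620 m/s; transfer-periapsis v_p = √[μ(2/r₁ − 1/a_t)] = 12370 m/s.
Δv₁ = v_p − v_c1 = 2746 m/s.
At r₂: circular v_c2 = √(μ/r₂) = 4413 m/s; transfer-apoapsis v_a = √[μ(2/r₂ − 1/a_t)] = 2602 m/s.
Δv₂ = v_c2 − v_a = 1811 m/s.
Total Δv = Δv₁ + Δv₂ = 4557 m/s = 4.557 km/s.

Δv_total ≈ 4.56 km/s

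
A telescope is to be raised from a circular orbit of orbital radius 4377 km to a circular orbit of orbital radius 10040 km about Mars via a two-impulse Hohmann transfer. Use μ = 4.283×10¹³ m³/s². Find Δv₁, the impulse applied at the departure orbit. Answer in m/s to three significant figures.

Δv ≈ 564 m/s

r₁ = 4377 km = 4.377×10⁶ m.
r₂ = 10040 km = 1.004×10⁷ m.
Transfer ellipse a_t = (r₁ + r₂)/2 = 7.208×10⁶ m.
At r₁: circular v_c1 = √(μ/r₁) = 3128 m/s; transfer-periapsis v_p = √[μ(2/r₁ − 1/a_t)] = 3692 m/s.
Δv₁ = v_p − v_c1 = 563.6 m/s.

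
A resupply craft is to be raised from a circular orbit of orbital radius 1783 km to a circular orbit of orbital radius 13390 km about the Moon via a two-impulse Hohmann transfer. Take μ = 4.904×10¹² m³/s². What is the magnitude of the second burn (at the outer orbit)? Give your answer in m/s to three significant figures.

Δv ≈ 312 m/s

r₁ = 1783 km = 1.783×10⁶ m.
r₂ = 13390 km = 1.339×10⁷ m.
Transfer ellipse a_t = (r₁ + r₂)/2 = 7.586×10⁶ m.
At r₁: circular v_c1 = √(μ/r₁) = 1658 m/s; transfer-perilune v_p = √[μ(2/r₁ − 1/a_t)] = 2203 m/s.
At r₂: circular v_c2 = √(μ/r₂) = 605.2 m/s; transfer-apolune v_a = √[μ(2/r₂ − 1/a_t)] = 293.4 m/s.
Δv₂ = v_c2 − v_a = 311.8 m/s.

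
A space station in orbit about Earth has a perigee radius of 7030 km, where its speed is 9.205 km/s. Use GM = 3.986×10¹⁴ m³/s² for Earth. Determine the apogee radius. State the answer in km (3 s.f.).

apogee radius ≈ 20800 km

r_p = 7.030×10⁶ m.
Specific energy ε = v²/2 − μ/r = -1.433×10⁷ J/kg, so a = −μ/(2ε) = 1.390×10⁷ m.
The apsides satisfy r_p + r_a = 2a, so the apogee radius is 2a − r_p = 2.078×10⁷ m = 20778 km.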